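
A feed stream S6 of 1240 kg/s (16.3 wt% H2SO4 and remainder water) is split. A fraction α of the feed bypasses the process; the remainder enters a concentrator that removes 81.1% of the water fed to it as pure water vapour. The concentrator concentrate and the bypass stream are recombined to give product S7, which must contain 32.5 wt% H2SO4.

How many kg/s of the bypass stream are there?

All 1240×0.163 = 202.12 kg/s of H2SO4 reaches S7, so S7 = 202.12/0.325 = 621.91 kg/s and vapour = 618.09 kg/s.
The evaporator receives (1−α)·1240 of feed at 0.837 water and removes 0.811 of that water:
0.811×0.837×(1−α)×1240 = 618.09
(1−α) = 618.09/841.72 = 0.7343;  α = 0.2657.
Bypass flow = 0.2657×1240 = 329.44 kg/s.

329.4 kg/s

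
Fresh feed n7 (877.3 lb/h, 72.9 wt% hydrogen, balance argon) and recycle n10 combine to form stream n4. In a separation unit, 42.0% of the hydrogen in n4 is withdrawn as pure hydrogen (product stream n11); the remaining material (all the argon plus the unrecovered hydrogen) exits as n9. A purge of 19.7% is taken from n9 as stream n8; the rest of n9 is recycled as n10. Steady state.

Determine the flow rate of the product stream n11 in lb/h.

502.8 lb/h

hydrogen in n4: m_A = 877.3×0.729 + (1−0.197)·(1−0.420)·m_A, so m_A = 639.55/0.5343 = 1197.1 lb/h.
Product n11 = 0.420×1197.1 = 502.77 lb/h.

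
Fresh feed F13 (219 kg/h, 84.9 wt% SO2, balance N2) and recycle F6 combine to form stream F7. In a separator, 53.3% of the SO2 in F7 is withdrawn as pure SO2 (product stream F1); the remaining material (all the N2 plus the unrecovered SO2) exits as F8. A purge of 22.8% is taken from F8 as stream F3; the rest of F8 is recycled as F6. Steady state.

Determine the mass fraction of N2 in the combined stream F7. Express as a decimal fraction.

0.333

N2 enters only via F13 and leaves only via the purge: 219×0.151 = 0.228×(N2 in F8), and the separator passes all N2, so N2 in F7 = N2 in F8 = 145.04 kg/h.
SO2 in F7: m_A = 219×0.849 + (1−0.228)·(1−0.533)·m_A, so m_A = 185.93/0.6395 = 290.76 kg/h.
F7 = 290.76 + 145.04 = 435.79 kg/h.
N2 fraction in F7 = 145.04/435.79 = 0.333.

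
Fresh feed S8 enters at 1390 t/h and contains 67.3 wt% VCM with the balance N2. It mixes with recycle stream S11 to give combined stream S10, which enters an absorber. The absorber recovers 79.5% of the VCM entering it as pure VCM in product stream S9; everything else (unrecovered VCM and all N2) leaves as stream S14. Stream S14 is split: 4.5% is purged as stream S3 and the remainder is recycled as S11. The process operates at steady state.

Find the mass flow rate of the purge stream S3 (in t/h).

465.3 t/h

N2 enters only via S8 and leaves only via the purge: 1390×0.327 = 0.045×(N2 in S14), and the absorber passes all N2, so N2 in S10 = N2 in S14 = 10101 t/h.
VCM in S10: m_A = 1390×0.673 + (1−0.045)·(1−0.795)·m_A, so m_A = 935.47/0.8042 = 1163.2 t/h.
S14 = (1−0.795)×1163.2 + 10101 = 10339 t/h.
Purge S3 = 0.045×10339 = 465.26 t/h.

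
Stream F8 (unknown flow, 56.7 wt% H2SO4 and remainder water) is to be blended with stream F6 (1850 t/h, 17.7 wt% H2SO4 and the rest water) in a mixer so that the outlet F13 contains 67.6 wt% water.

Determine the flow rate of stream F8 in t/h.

Let F8 be the unknown flow. Total out = 1850 + F8.
water balance: 1522.5 + 0.433·F8 = 0.676·(1850 + F8)
(0.433 − 0.676)·F8 = 0.676×1850 − 1522.5 = -271.95
F8 = -271.95 / -0.243 = 1119.1 t/h

1119 t/h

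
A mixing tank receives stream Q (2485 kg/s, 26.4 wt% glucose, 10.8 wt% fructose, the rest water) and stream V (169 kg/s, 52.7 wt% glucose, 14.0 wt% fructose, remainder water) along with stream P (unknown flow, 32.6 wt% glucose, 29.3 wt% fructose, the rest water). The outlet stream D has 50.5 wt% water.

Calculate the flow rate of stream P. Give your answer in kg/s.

Let P be the unknown flow. Total out = 2654 + P.
water balance: 1616.9 + 0.381·P = 0.505·(2654 + P)
(0.381 − 0.505)·P = 0.505×2654 − 1616.9 = -276.59
P = -276.59 / -0.124 = 2230.5 kg/s

2231 kg/s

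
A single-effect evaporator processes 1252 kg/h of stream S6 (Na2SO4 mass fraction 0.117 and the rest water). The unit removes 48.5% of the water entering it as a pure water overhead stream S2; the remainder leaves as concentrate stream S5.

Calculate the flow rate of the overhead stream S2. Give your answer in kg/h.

536.2 kg/h

water entering = 1252×0.883 = 1105.5 kg/h; overhead removed = 0.485×1105.5 = 536.18 kg/h.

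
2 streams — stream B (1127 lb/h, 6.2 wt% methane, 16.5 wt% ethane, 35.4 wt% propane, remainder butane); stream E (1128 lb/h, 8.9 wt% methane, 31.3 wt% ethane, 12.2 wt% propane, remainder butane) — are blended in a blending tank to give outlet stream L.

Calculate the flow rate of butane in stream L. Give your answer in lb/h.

1009 lb/h

butane out = butane in = 1127×0.419 + 1128×0.476 = 1009.1 lb/h.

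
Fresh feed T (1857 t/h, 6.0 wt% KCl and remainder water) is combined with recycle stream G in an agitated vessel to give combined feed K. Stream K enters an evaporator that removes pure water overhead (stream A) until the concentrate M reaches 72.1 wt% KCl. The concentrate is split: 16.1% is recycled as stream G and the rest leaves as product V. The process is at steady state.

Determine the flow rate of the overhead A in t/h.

1702 t/h

Overall KCl balance (none leaves overhead): KCl in fresh feed = KCl in product, i.e. 1857×0.060 = (1−0.161)·M·0.721.
M = 111.42/(0.721×0.839) = 184.19 t/h.
Recycle G = 0.161×184.19 = 29.655 t/h.
Combined feed K = 1857 + 29.655 = 1886.7 t/h.
Overhead A = K − M = 1886.7 − 184.19 = 1702.5 t/h.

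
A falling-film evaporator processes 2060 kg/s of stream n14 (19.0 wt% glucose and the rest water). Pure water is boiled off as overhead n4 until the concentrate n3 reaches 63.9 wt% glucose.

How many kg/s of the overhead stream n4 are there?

glucose is conserved: 2060×0.190 = 391.4 kg/s all reports to the concentrate.
Concentrate = 391.4/(target fraction) = 612.52 kg/s.
Overhead = 2060 − 612.52 = 1447.5 kg/s.

1447 kg/s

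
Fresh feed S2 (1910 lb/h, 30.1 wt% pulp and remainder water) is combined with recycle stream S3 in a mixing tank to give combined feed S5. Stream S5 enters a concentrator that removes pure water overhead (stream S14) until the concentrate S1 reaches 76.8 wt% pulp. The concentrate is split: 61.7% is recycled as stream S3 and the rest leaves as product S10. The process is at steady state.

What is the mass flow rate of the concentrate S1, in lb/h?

1955 lb/h

Overall pulp balance (none leaves overhead): pulp in fresh feed = pulp in product, i.e. 1910×0.301 = (1−0.617)·S1·0.768.
S1 = 574.91/(0.768×0.383) = 1954.5 lb/h.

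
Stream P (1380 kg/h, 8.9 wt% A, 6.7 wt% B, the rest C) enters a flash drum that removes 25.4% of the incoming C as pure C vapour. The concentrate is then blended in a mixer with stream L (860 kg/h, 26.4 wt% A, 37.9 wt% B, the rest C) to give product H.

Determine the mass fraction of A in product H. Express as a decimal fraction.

Vapour removed = 0.254×0.844×1380 = 295.84 kg/h; concentrate = 1084.2 kg/h.
A reaching the mixer = 122.82 (from concentrate) + 860×0.264 = 349.86 kg/h.
Product flow = 1084.2 + 860 = 1944.2 kg/h; A fraction = 0.1800.

0.1800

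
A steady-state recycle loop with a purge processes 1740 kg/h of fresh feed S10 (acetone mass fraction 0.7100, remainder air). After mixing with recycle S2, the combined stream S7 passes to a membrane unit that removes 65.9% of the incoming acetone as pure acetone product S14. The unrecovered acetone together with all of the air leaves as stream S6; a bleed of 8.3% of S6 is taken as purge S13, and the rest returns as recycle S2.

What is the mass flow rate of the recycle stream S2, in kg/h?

6137 kg/h

air enters only via S10 and leaves only via the purge: 1740×0.290 = 0.083×(air in S6), and the membrane unit passes all air, so air in S7 = air in S6 = 6079.5 kg/h.
acetone in S7: m_A = 1740×0.710 + (1−0.083)·(1−0.659)·m_A, so m_A = 1235.4/0.6873 = 1797.5 kg/h.
S6 = (1−0.659)×1797.5 + 6079.5 = 6692.5 kg/h.
Recycle S2 = (1−0.083)×6692.5 = 6137 kg/h.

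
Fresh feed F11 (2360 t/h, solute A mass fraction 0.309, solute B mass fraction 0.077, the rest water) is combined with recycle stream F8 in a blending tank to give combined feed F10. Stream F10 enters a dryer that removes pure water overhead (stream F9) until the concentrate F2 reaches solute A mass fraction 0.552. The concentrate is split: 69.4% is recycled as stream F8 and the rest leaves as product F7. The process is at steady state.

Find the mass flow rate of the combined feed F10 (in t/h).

5356 t/h

Overall solute A balance (none leaves overhead): solute A in fresh feed = solute A in product, i.e. 2360×0.309 = (1−0.694)·F2·0.552.
F2 = 729.24/(0.552×0.306) = 4317.3 t/h.
Recycle F8 = 0.694×4317.3 = 2996.2 t/h.
Combined feed F10 = 2360 + 2996.2 = 5356.2 t/h.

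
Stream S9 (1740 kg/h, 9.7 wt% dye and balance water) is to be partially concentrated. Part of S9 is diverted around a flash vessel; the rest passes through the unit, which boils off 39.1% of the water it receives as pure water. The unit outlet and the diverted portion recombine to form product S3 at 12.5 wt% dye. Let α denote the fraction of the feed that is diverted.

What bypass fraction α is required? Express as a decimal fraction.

0.366

All 1740×0.097 = 168.78 kg/h of dye reaches S3, so S3 = 168.78/0.125 = 1350.2 kg/h and vapour = 389.76 kg/h.
The evaporator receives (1−α)·1740 of feed at 0.903 water and removes 0.391 of that water:
0.391×0.903×(1−α)×1740 = 389.76
(1−α) = 389.76/614.35 = 0.6344;  α = 0.3656.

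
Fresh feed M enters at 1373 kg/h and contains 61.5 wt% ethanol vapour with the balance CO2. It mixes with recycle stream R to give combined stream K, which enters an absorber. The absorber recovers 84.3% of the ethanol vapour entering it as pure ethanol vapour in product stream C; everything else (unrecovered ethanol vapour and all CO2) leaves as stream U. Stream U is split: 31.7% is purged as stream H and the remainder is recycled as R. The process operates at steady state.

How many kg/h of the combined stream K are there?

2613 kg/h

CO2 enters only via M and leaves only via the purge: 1373×0.385 = 0.317×(CO2 in U), and the absorber passes all CO2, so CO2 in K = CO2 in U = 1667.5 kg/h.
ethanol vapour in K: m_A = 1373×0.615 + (1−0.317)·(1−0.843)·m_A, so m_A = 844.39/0.8928 = 945.82 kg/h.
K = 945.82 + 1667.5 = 2613.3 kg/h.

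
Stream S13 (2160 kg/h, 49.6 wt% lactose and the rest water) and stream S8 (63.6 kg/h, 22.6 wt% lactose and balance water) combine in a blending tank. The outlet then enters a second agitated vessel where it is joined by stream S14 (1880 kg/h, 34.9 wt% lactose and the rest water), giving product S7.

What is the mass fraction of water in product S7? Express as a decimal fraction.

Overall, product flow = 4103.6 kg/h.
water in = 2160×0.504 + 63.6×0.774 + 1880×0.651 = 2361.7 kg/h.
water fraction in S7 = 0.576.

0.576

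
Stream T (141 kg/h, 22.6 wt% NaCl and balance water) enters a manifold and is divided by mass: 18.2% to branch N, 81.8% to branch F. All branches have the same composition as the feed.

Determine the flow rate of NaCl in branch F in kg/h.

26.07 kg/h

Branch F total = 0.818×141 = 115.34 kg/h.
NaCl in F = 0.226×115.34 = 26.066 kg/h.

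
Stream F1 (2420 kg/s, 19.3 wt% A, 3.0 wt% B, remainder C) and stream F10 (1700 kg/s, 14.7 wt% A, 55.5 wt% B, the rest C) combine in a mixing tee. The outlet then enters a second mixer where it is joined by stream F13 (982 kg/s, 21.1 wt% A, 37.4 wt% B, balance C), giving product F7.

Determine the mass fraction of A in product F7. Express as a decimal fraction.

0.1811

Overall, product flow = 5102 kg/s.
A in = 2420×0.193 + 1700×0.147 + 982×0.211 = 924.16 kg/s.
A fraction in F7 = 0.1811.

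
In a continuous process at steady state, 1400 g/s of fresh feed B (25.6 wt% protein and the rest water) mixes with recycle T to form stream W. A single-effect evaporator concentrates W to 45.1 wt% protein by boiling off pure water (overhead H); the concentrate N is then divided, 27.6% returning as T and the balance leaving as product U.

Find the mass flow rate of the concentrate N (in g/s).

1098 g/s

Overall protein balance (none leaves overhead): protein in fresh feed = protein in product, i.e. 1400×0.256 = (1−0.276)·N·0.451.
N = 358.4/(0.451×0.724) = 1097.6 g/s.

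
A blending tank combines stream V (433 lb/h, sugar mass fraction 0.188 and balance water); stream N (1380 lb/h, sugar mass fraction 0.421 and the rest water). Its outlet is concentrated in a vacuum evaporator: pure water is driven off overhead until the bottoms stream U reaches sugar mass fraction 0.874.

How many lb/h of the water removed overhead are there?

1055 lb/h

sugar entering = 433×0.188 + 1380×0.421 = 662.38 lb/h.
All sugar reports to U, so U = 662.38/0.874 = 757.88 lb/h.
Total feed = 1813 lb/h; overhead = 1813 − 757.88 = 1055.1 lb/h.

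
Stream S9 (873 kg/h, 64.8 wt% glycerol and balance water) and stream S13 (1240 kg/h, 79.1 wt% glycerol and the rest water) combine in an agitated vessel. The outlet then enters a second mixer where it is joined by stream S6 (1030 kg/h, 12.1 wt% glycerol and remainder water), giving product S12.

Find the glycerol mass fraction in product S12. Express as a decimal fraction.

Overall, product flow = 3143 kg/h.
glycerol in = 873×0.648 + 1240×0.791 + 1030×0.121 = 1671.2 kg/h.
glycerol fraction in S12 = 0.5317.

0.5317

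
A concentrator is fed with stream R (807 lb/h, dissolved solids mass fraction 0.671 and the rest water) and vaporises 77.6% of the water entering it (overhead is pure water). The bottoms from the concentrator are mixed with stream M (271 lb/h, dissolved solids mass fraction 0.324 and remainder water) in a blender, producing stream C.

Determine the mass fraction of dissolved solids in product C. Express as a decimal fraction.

Vapour removed = 0.776×0.329×807 = 206.03 lb/h; concentrate = 600.97 lb/h.
dissolved solids reaching the mixer = 541.5 (from concentrate) + 271×0.324 = 629.3 lb/h.
Product flow = 600.97 + 271 = 871.97 lb/h; dissolved solids fraction = 0.722.

0.722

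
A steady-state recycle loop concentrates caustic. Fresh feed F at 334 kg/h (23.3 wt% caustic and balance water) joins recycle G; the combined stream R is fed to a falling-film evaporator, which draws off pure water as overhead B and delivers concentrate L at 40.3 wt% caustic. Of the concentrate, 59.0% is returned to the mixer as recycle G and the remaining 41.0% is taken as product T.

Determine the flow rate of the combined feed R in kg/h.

Overall caustic balance (none leaves overhead): caustic in fresh feed = caustic in product, i.e. 334×0.233 = (1−0.590)·L·0.403.
L = 77.822/(0.403×0.410) = 470.99 kg/h.
Recycle G = 0.590×470.99 = 277.89 kg/h.
Combined feed R = 334 + 277.89 = 611.89 kg/h.

611.9 kg/h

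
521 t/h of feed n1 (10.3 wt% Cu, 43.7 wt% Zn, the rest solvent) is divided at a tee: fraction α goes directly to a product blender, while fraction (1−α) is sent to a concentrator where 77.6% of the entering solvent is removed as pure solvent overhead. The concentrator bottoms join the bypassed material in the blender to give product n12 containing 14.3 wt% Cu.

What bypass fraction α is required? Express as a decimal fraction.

0.216

All 521×0.103 = 53.663 t/h of Cu reaches n12, so n12 = 53.663/0.143 = 375.27 t/h and vapour = 145.73 t/h.
The evaporator receives (1−α)·521 of feed at 0.460 solvent and removes 0.776 of that solvent:
0.776×0.460×(1−α)×521 = 145.73
(1−α) = 145.73/185.98 = 0.7836;  α = 0.2164.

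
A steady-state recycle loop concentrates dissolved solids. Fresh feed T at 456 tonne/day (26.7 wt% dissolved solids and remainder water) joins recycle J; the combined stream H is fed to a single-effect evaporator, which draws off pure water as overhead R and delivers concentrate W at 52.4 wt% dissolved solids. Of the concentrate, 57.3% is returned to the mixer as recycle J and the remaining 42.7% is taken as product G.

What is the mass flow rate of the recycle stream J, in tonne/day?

311.8 tonne/day

Overall dissolved solids balance (none leaves overhead): dissolved solids in fresh feed = dissolved solids in product, i.e. 456×0.267 = (1−0.573)·W·0.524.
W = 121.75/(0.524×0.427) = 544.15 tonne/day.
Recycle J = 0.573×544.15 = 311.8 tonne/day.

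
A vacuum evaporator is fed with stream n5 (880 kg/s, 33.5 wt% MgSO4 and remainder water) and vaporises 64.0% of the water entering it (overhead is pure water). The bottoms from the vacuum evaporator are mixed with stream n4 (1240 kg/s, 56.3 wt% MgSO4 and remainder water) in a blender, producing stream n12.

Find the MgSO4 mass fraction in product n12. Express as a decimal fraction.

0.5689

Vapour removed = 0.640×0.665×880 = 374.53 kg/s; concentrate = 505.47 kg/s.
MgSO4 reaching the mixer = 294.8 (from concentrate) + 1240×0.563 = 992.92 kg/s.
Product flow = 505.47 + 1240 = 1745.5 kg/s; MgSO4 fraction = 0.5689.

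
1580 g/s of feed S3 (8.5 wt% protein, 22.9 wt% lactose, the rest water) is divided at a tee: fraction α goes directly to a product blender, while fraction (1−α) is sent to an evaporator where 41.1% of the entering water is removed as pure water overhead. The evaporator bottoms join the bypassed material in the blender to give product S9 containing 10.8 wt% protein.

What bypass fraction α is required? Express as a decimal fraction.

0.245

All 1580×0.085 = 134.3 g/s of protein reaches S9, so S9 = 134.3/0.108 = 1243.5 g/s and vapour = 336.48 g/s.
The evaporator receives (1−α)·1580 of feed at 0.686 water and removes 0.411 of that water:
0.411×0.686×(1−α)×1580 = 336.48
(1−α) = 336.48/445.47 = 0.7553;  α = 0.2447.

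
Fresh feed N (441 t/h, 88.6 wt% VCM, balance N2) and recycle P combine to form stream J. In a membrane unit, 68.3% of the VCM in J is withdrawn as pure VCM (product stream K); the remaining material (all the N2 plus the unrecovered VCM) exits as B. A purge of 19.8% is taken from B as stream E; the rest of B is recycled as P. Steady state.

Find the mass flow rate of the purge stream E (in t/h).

83.16 t/h

N2 enters only via N and leaves only via the purge: 441×0.114 = 0.198×(N2 in B), and the membrane unit passes all N2, so N2 in J = N2 in B = 253.91 t/h.
VCM in J: m_A = 441×0.886 + (1−0.198)·(1−0.683)·m_A, so m_A = 390.73/0.7458 = 523.93 t/h.
B = (1−0.683)×523.93 + 253.91 = 419.99 t/h.
Purge E = 0.198×419.99 = 83.159 t/h.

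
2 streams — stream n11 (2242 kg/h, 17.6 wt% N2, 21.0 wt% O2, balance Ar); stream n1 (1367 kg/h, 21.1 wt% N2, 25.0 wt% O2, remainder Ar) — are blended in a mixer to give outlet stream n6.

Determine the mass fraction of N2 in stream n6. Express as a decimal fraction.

0.189

Total flow out = 2242 + 1367 = 3609 kg/h.
N2 in = 2242×0.176 + 1367×0.211 = 683.03 kg/h.
N2 mass fraction in n6 = 683.03/3609 = 0.189.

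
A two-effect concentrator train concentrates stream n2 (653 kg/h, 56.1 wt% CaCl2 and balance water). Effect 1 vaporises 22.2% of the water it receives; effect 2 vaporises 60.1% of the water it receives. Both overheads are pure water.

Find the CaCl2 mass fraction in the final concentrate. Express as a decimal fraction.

water in feed = 653×0.439 = 286.67 kg/h.
After stage 1: water left = (1−0.222)×286.67 = 223.03; stream total = 589.36 kg/h.
After stage 2: water left = (1−0.601)×223.03 = 88.988; final concentrate = 455.32 kg/h.
CaCl2 fraction = 366.33/455.32 = 0.805.

0.805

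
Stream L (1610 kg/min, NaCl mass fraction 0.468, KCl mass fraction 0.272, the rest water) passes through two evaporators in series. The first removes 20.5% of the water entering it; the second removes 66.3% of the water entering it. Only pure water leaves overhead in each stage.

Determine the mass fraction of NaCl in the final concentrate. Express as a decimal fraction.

water in feed = 1610×0.260 = 418.6 kg/min.
After stage 1: water left = (1−0.205)×418.6 = 332.79; stream total = 1524.2 kg/min.
After stage 2: water left = (1−0.663)×332.79 = 112.15; final concentrate = 1303.5 kg/min.
NaCl fraction = 753.48/1303.5 = 0.578.

0.578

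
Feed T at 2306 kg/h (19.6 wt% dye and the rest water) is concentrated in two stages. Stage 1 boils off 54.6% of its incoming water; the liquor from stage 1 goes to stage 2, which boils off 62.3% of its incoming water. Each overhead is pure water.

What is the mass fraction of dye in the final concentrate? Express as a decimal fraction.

0.588

water in feed = 2306×0.804 = 1854 kg/h.
After stage 1: water left = (1−0.546)×1854 = 841.73; stream total = 1293.7 kg/h.
After stage 2: water left = (1−0.623)×841.73 = 317.33; final concentrate = 769.31 kg/h.
dye fraction = 451.98/769.31 = 0.588.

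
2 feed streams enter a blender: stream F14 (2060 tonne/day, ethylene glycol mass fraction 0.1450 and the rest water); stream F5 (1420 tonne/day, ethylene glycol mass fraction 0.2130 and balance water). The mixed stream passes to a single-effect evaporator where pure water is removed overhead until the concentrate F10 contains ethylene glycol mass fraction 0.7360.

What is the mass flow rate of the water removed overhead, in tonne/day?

2663 tonne/day

ethylene glycol entering = 2060×0.145 + 1420×0.213 = 601.16 tonne/day.
All ethylene glycol reports to F10, so F10 = 601.16/0.736 = 816.79 tonne/day.
Total feed = 3480 tonne/day; overhead = 3480 − 816.79 = 2663.2 tonne/day.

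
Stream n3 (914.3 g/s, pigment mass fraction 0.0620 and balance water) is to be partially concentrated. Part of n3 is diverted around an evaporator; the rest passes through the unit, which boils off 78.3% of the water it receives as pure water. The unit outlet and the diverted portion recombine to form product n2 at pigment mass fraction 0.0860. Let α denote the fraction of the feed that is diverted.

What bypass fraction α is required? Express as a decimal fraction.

All 914.3×0.062 = 56.687 g/s of pigment reaches n2, so n2 = 56.687/0.086 = 659.15 g/s and vapour = 255.15 g/s.
The evaporator receives (1−α)·914.3 of feed at 0.938 water and removes 0.783 of that water:
0.783×0.938×(1−α)×914.3 = 255.15
(1−α) = 255.15/671.51 = 0.3800;  α = 0.6200.

0.620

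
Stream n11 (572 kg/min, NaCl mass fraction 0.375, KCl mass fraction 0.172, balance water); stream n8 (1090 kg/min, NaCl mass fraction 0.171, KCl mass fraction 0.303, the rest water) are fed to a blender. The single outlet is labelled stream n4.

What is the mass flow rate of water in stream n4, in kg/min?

water out = water in = 572×0.453 + 1090×0.526 = 832.46 kg/min.

832.5 kg/min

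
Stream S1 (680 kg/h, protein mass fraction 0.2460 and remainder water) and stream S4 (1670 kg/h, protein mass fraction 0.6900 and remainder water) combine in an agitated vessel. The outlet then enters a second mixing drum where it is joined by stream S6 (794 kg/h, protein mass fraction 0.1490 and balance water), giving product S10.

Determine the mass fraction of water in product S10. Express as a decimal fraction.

0.5427

Overall, product flow = 3144 kg/h.
water in = 680×0.754 + 1670×0.310 + 794×0.851 = 1706.1 kg/h.
water fraction in S10 = 0.5427.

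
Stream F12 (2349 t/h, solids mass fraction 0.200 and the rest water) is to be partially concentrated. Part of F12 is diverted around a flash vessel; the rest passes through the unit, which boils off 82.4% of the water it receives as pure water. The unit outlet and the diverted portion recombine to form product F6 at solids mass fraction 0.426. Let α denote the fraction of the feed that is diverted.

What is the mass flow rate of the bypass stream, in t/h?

458.6 t/h

All 2349×0.200 = 469.8 t/h of solids reaches F6, so F6 = 469.8/0.426 = 1102.8 t/h and vapour = 1246.2 t/h.
The evaporator receives (1−α)·2349 of feed at 0.800 water and removes 0.824 of that water:
0.824×0.800×(1−α)×2349 = 1246.2
(1−α) = 1246.2/1548.5 = 0.8048;  α = 0.1952.
Bypass flow = 0.1952×2349 = 458.55 t/h.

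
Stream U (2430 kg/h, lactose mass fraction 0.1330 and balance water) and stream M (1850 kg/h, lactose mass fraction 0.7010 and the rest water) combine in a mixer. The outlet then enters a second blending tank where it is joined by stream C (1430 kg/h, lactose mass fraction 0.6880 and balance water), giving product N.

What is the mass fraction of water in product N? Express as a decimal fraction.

Overall, product flow = 5710 kg/h.
water in = 2430×0.867 + 1850×0.299 + 1430×0.312 = 3106.1 kg/h.
water fraction in N = 0.5440.

0.5440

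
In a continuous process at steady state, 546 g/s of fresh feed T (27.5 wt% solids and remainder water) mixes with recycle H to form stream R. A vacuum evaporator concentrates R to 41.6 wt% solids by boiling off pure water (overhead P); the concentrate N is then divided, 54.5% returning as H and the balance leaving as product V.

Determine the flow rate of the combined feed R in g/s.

978.3 g/s

Overall solids balance (none leaves overhead): solids in fresh feed = solids in product, i.e. 546×0.275 = (1−0.545)·N·0.416.
N = 150.15/(0.416×0.455) = 793.27 g/s.
Recycle H = 0.545×793.27 = 432.33 g/s.
Combined feed R = 546 + 432.33 = 978.33 g/s.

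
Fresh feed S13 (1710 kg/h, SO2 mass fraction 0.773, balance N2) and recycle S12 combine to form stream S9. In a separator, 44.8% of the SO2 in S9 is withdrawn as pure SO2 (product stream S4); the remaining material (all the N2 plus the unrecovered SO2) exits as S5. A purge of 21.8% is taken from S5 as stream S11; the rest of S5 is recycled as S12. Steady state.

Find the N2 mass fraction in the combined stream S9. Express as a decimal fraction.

0.434

N2 enters only via S13 and leaves only via the purge: 1710×0.227 = 0.218×(N2 in S5), and the separator passes all N2, so N2 in S9 = N2 in S5 = 1780.6 kg/h.
SO2 in S9: m_A = 1710×0.773 + (1−0.218)·(1−0.448)·m_A, so m_A = 1321.8/0.5683 = 2325.8 kg/h.
S9 = 2325.8 + 1780.6 = 4106.4 kg/h.
N2 fraction in S9 = 1780.6/4106.4 = 0.434.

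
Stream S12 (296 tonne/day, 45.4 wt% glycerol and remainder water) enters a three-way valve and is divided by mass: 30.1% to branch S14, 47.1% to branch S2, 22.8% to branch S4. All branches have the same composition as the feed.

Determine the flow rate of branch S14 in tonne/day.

Branch S14 flow = 0.301×296 = 89.096 tonne/day.

89.1 tonne/day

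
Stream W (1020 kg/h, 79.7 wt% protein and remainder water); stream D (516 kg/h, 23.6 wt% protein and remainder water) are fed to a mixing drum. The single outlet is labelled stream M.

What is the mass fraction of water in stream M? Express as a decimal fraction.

0.3915

Total flow out = 1020 + 516 = 1536 kg/h.
water in = 1020×0.203 + 516×0.764 = 601.28 kg/h.
water mass fraction in M = 601.28/1536 = 0.3915.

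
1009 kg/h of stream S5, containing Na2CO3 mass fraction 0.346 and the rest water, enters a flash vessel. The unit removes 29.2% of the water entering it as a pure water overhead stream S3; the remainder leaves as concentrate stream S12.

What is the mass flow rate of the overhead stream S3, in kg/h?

192.7 kg/h

water entering = 1009×0.654 = 659.89 kg/h; overhead removed = 0.292×659.89 = 192.69 kg/h.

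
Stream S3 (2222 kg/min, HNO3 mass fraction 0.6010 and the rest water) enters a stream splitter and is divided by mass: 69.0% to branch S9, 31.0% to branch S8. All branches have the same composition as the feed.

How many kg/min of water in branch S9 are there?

611.7 kg/min

Branch S9 total = 0.690×2222 = 1533.2 kg/min.
water in S9 = 0.399×1533.2 = 611.74 kg/min.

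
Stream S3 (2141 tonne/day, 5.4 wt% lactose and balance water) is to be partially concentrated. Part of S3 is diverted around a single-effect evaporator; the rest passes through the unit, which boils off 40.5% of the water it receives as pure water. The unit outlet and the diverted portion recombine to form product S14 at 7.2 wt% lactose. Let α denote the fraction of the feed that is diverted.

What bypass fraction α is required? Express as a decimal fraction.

0.347

All 2141×0.054 = 115.61 tonne/day of lactose reaches S14, so S14 = 115.61/0.072 = 1605.8 tonne/day and vapour = 535.25 tonne/day.
The evaporator receives (1−α)·2141 of feed at 0.946 water and removes 0.405 of that water:
0.405×0.946×(1−α)×2141 = 535.25
(1−α) = 535.25/820.28 = 0.6525;  α = 0.3475.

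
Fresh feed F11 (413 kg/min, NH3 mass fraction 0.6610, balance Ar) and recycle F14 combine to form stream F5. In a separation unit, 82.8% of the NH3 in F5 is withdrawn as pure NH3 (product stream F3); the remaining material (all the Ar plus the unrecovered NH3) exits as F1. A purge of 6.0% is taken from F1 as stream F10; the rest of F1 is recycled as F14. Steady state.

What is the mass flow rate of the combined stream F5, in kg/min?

2659 kg/min

Ar enters only via F11 and leaves only via the purge: 413×0.339 = 0.060×(Ar in F1), and the separation unit passes all Ar, so Ar in F5 = Ar in F1 = 2333.5 kg/min.
NH3 in F5: m_A = 413×0.661 + (1−0.060)·(1−0.828)·m_A, so m_A = 272.99/0.8383 = 325.64 kg/min.
F5 = 325.64 + 2333.5 = 2659.1 kg/min.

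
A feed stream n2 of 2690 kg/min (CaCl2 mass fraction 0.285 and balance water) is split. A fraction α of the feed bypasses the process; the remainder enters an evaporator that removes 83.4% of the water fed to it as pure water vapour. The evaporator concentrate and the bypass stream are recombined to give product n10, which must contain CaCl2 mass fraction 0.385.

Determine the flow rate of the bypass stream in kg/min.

All 2690×0.285 = 766.65 kg/min of CaCl2 reaches n10, so n10 = 766.65/0.385 = 1991.3 kg/min and vapour = 698.7 kg/min.
The evaporator receives (1−α)·2690 of feed at 0.715 water and removes 0.834 of that water:
0.834×0.715×(1−α)×2690 = 698.7
(1−α) = 698.7/1604.1 = 0.4356;  α = 0.5644.
Bypass flow = 0.5644×2690 = 1518.3 kg/min.

1518 kg/min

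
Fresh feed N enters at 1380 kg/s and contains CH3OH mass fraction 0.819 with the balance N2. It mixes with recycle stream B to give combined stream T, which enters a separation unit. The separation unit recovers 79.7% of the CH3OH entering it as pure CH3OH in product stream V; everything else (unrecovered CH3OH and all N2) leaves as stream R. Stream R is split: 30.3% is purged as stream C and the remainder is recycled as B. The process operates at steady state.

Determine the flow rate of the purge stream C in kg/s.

330.8 kg/s

N2 enters only via N and leaves only via the purge: 1380×0.181 = 0.303×(N2 in R), and the separation unit passes all N2, so N2 in T = N2 in R = 824.36 kg/s.
CH3OH in T: m_A = 1380×0.819 + (1−0.303)·(1−0.797)·m_A, so m_A = 1130.2/0.8585 = 1316.5 kg/s.
R = (1−0.797)×1316.5 + 824.36 = 1091.6 kg/s.
Purge C = 0.303×1091.6 = 330.76 kg/s.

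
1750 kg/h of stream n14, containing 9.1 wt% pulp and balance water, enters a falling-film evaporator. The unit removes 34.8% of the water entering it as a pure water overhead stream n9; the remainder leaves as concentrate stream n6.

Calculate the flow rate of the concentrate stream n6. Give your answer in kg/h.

1196 kg/h

water entering = 1750×0.909 = 1590.8 kg/h; overhead removed = 0.348×1590.8 = 553.58 kg/h.
Concentrate = 1750 − 553.58 = 1196.4 kg/h.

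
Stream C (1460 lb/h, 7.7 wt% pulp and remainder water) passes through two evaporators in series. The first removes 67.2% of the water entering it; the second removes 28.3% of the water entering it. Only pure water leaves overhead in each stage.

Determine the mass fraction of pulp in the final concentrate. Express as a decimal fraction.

0.262

water in feed = 1460×0.923 = 1347.6 lb/h.
After stage 1: water left = (1−0.672)×1347.6 = 442.01; stream total = 554.43 lb/h.
After stage 2: water left = (1−0.283)×442.01 = 316.92; final concentrate = 429.34 lb/h.
pulp fraction = 112.42/429.34 = 0.262.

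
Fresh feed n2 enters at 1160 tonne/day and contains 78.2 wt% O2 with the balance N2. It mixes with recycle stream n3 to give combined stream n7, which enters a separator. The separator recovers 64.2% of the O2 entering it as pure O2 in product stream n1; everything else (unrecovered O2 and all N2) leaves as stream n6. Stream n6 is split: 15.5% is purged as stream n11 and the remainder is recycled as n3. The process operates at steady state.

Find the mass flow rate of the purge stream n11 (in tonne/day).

N2 enters only via n2 and leaves only via the purge: 1160×0.218 = 0.155×(N2 in n6), and the separator passes all N2, so N2 in n7 = N2 in n6 = 1631.5 tonne/day.
O2 in n7: m_A = 1160×0.782 + (1−0.155)·(1−0.642)·m_A, so m_A = 907.12/0.6975 = 1300.5 tonne/day.
n6 = (1−0.642)×1300.5 + 1631.5 = 2097.1 tonne/day.
Purge n11 = 0.155×2097.1 = 325.05 tonne/day.

325 tonne/day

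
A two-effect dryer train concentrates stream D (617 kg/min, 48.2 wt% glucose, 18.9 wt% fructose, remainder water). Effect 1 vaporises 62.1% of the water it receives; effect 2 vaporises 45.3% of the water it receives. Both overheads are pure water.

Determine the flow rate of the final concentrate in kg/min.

water in feed = 617×0.329 = 202.99 kg/min.
After stage 1: water left = (1−0.621)×202.99 = 76.934; stream total = 490.94 kg/min.
After stage 2: water left = (1−0.453)×76.934 = 42.083; final concentrate = 456.09 kg/min.

456.1 kg/min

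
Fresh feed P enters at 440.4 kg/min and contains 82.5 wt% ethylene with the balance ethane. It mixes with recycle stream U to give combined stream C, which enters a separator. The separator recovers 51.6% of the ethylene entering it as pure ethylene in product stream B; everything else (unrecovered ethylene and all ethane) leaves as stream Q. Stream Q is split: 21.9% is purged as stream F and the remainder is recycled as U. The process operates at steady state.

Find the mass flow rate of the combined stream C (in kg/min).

ethane enters only via P and leaves only via the purge: 440.4×0.175 = 0.219×(ethane in Q), and the separator passes all ethane, so ethane in C = ethane in Q = 351.92 kg/min.
ethylene in C: m_A = 440.4×0.825 + (1−0.219)·(1−0.516)·m_A, so m_A = 363.33/0.6220 = 584.14 kg/min.
C = 584.14 + 351.92 = 936.05 kg/min.

936.1 kg/min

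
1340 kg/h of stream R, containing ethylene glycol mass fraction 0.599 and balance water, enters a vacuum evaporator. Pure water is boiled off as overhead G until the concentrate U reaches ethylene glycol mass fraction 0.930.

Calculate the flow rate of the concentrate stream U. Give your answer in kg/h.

ethylene glycol is conserved: 1340×0.599 = 802.66 kg/h all reports to the concentrate.
Concentrate = 802.66/(target fraction) = 863.08 kg/h.

863.1 kg/h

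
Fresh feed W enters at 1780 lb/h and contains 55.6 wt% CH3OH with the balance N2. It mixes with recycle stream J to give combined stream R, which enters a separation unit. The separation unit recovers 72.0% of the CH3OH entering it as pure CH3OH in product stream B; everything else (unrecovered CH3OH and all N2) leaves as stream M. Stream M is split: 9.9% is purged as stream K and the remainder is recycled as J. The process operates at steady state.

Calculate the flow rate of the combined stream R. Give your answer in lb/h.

N2 enters only via W and leaves only via the purge: 1780×0.444 = 0.099×(N2 in M), and the separation unit passes all N2, so N2 in R = N2 in M = 7983 lb/h.
CH3OH in R: m_A = 1780×0.556 + (1−0.099)·(1−0.720)·m_A, so m_A = 989.68/0.7477 = 1323.6 lb/h.
R = 1323.6 + 7983 = 9306.6 lb/h.

9307 lb/h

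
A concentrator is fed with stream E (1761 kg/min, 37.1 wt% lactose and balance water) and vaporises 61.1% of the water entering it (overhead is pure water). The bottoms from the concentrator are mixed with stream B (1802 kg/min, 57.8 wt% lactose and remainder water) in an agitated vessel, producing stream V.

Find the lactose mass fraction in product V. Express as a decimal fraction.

0.587

Vapour removed = 0.611×0.629×1761 = 676.79 kg/min; concentrate = 1084.2 kg/min.
lactose reaching the mixer = 653.33 (from concentrate) + 1802×0.578 = 1694.9 kg/min.
Product flow = 1084.2 + 1802 = 2886.2 kg/min; lactose fraction = 0.587.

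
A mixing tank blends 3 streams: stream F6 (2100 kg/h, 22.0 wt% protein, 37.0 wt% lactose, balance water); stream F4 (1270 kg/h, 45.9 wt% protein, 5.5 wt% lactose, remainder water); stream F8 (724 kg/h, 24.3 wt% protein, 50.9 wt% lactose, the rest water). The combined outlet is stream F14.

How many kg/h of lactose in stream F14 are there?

lactose out = lactose in = 2100×0.370 + 1270×0.055 + 724×0.509 = 1215.4 kg/h.

1215 kg/h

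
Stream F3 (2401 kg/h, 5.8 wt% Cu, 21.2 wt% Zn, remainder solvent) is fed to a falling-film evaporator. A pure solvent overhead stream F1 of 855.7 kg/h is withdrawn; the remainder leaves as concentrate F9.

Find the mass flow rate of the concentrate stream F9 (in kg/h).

1545 kg/h

Concentrate = 2401 − 855.7 = 1545.3 kg/h.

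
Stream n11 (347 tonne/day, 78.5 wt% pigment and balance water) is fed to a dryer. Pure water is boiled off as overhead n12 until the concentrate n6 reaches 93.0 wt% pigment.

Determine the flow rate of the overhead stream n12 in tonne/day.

pigment is conserved: 347×0.785 = 272.4 tonne/day all reports to the concentrate.
Concentrate = 272.4/(target fraction) = 292.9 tonne/day.
Overhead = 347 − 292.9 = 54.102 tonne/day.

54.1 tonne/day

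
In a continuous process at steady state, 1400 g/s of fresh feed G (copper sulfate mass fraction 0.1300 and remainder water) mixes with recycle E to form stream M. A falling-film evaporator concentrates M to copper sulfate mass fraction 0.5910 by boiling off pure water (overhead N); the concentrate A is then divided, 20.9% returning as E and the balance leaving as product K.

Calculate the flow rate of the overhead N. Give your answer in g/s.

Overall copper sulfate balance (none leaves overhead): copper sulfate in fresh feed = copper sulfate in product, i.e. 1400×0.130 = (1−0.209)·A·0.591.
A = 182/(0.591×0.791) = 389.32 g/s.
Recycle E = 0.209×389.32 = 81.368 g/s.
Combined feed M = 1400 + 81.368 = 1481.4 g/s.
Overhead N = M − A = 1481.4 − 389.32 = 1092 g/s.

1092 g/s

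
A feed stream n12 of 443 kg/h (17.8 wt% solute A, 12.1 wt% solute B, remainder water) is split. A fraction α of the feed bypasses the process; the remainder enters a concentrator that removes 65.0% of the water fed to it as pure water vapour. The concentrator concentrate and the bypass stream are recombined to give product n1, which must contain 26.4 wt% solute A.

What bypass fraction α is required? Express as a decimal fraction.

0.285

All 443×0.178 = 78.854 kg/h of solute A reaches n1, so n1 = 78.854/0.264 = 298.69 kg/h and vapour = 144.31 kg/h.
The evaporator receives (1−α)·443 of feed at 0.701 water and removes 0.650 of that water:
0.650×0.701×(1−α)×443 = 144.31
(1−α) = 144.31/201.85 = 0.7149;  α = 0.2851.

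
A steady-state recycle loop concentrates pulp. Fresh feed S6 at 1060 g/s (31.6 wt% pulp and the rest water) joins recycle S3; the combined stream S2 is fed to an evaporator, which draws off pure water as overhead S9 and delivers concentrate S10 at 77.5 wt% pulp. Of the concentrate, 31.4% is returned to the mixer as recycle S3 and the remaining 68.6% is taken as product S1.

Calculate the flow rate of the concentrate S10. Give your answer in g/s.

Overall pulp balance (none leaves overhead): pulp in fresh feed = pulp in product, i.e. 1060×0.316 = (1−0.314)·S10·0.775.
S10 = 334.96/(0.775×0.686) = 630.04 g/s.

630 g/s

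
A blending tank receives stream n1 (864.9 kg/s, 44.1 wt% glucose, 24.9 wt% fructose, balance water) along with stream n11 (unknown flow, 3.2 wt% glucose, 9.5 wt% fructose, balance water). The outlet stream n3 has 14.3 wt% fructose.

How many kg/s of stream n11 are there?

1910 kg/s

Let n11 be the unknown flow. Total out = 864.9 + n11.
fructose balance: 215.36 + 0.095·n11 = 0.143·(864.9 + n11)
(0.095 − 0.143)·n11 = 0.143×864.9 − 215.36 = -91.679
n11 = -91.679 / -0.048 = 1910 kg/s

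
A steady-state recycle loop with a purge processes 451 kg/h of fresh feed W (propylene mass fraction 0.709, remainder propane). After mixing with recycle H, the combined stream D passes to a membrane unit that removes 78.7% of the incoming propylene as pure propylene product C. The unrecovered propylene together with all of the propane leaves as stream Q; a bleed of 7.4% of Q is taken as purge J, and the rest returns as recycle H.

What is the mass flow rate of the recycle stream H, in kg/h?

propane enters only via W and leaves only via the purge: 451×0.291 = 0.074×(propane in Q), and the membrane unit passes all propane, so propane in D = propane in Q = 1773.5 kg/h.
propylene in D: m_A = 451×0.709 + (1−0.074)·(1−0.787)·m_A, so m_A = 319.76/0.8028 = 398.32 kg/h.
Q = (1−0.787)×398.32 + 1773.5 = 1858.4 kg/h.
Recycle H = (1−0.074)×1858.4 = 1720.9 kg/h.

1721 kg/h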